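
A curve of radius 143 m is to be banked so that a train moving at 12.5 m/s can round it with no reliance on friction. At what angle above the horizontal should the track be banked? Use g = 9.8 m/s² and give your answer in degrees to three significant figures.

For a frictionless banked turn: horizontally N sinθ = mv²/r and vertically N cosθ = mg.
Dividing: tanθ = v²/(r g) = (12.5)²/(143 × 9.8) = 156.2/1401 = 0.1115.
θ = arctan(0.1115) = 6.362°.

6.36°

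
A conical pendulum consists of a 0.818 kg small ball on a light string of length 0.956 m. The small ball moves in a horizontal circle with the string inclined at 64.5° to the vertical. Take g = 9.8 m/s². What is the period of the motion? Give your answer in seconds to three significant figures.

1.29 s

r = L sinθ = 0.8629 m. From T sinθ = mω²r and T cosθ = mg: tanθ = ω²r/g, so ω² = g tanθ / r = g/(L cosθ).
ω = √(g/(L cosθ)) = √(9.8/(0.956 × 0.4305)) = √23.81 = 4.880 rad/s.
Period = 2π/ω = 1.288 s.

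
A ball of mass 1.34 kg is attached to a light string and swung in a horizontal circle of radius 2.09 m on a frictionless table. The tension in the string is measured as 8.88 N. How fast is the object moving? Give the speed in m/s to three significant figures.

T = m v²/r ⇒ v = √(T r / m) = √(8.88 × 2.09 / 1.34) = √13.85 = 3.722 m/s.

3.72 m/s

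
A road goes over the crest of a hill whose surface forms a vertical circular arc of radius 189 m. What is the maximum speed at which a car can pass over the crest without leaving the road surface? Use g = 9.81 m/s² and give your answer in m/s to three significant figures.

43.1 m/s

At the crest the centre of the circle is below the car, so the net downward (centripetal) force is mg − N = mv²/r.
The car leaves the road when N → 0, giving v_max = √(g r) = √(9.81 × 189) = 43.06 m/s.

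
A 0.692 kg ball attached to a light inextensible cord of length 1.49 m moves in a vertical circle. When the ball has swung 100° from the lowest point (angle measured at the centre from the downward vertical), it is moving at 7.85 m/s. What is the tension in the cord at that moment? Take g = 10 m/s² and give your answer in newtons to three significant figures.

Take the radial direction toward the centre of the circle as positive. The component of the weight along the string toward the centre is −mg cos φ (φ measured from the bottom), so Newton's second law along the string gives T − mg cos φ = m v²/r.
cos 100° = -0.1736, so T = m(v²/r + g cos φ) = 0.692 × ((7.85)²/1.49 + 10.0 × -0.1736) = 0.692 × (41.36 + (-1.736)) = 0.692 × 39.62 = 27.42 N.

27.4 N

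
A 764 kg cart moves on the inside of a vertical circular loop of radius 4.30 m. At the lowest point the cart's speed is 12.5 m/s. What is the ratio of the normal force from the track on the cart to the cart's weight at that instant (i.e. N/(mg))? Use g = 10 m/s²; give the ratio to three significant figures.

At the bottom, N − mg = mv²/r, so N = m(v²/r + g) and N/(mg) = v²/(rg) + 1 = (12.5)²/(4.30 × 10.0) + 1 = 3.634 + 1 = 4.634.

4.63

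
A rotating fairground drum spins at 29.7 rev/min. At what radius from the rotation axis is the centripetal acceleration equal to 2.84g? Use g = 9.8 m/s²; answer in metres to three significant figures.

2.88 m

ω = 29.7 rev/min × 2π/60 = 3.110 rad/s.
a_c = ω²r = 2.84g ⇒ r = 2.84 × 9.8 / (3.110)² = 27.83/9.673 = 2.877 m.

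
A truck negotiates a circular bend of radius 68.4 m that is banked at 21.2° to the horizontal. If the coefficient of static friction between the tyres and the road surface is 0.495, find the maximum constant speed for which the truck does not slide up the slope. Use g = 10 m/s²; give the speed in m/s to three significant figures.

At the maximum speed, friction acts down the slope at its limiting value f = μN. Radially (horizontal, toward centre): N sinθ + μN cosθ = mv²/r. Vertically: N cosθ − μN sinθ = mg.
Dividing: v² = r g (sinθ + μcosθ)/(cosθ − μsinθ).
sinθ + μcosθ = 0.3616 + 0.495×0.9323 = 0.8231; cosθ − μsinθ = 0.9323 − 0.495×0.3616 = 0.7533.
v² = 68.4 × 10.0 × 0.8231/0.7533 = 747.4 m²/s², so v = 27.34 m/s.

27.3 m/s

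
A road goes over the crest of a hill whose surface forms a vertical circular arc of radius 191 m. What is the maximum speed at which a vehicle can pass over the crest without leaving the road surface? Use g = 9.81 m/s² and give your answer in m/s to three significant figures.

43.3 m/s

At the crest the centre of the circle is below the vehicle, so the net downward (centripetal) force is mg − N = mv²/r.
The vehicle leaves the road when N → 0, giving v_max = √(g r) = √(9.81 × 191) = 43.29 m/s.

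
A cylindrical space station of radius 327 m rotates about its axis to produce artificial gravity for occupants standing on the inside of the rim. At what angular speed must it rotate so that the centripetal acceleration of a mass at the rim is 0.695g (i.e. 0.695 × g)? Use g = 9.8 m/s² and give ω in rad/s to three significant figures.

Centripetal acceleration a_c = ω²r. Setting ω²r = 0.695g:
ω = √(0.695g / r) = √(0.695 × 9.8 / 327) = √0.02083 = 0.1443 rad/s.

0.144 rad/s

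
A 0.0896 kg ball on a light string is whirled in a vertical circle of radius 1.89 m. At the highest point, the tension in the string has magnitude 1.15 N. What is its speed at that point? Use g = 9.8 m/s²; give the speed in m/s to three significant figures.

6.54 m/s

At the top, T + mg = mv²/r, so v = √(r(T/m + g)) = √(1.89 × (1.15/0.0896 + 9.8)) = √(1.89 × 22.63) = √42.78 = 6.541 m/s.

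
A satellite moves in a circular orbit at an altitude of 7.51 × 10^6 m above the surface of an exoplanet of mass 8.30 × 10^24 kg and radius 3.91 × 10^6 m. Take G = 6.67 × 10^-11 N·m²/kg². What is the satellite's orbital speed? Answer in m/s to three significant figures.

6960 m/s

Orbital radius r = R + h = 3.91 × 10^6 + 7.51 × 10^6 = 1.142 × 10^7 m.
Gravity supplies the centripetal force: G M m / r² = m v² / r, so v = √(GM/r).
v = √(6.67 × 10^-11 × 8.30 × 10^24 / 1.142 × 10^7) = √(4.848 × 10^7) = 6963 m/s.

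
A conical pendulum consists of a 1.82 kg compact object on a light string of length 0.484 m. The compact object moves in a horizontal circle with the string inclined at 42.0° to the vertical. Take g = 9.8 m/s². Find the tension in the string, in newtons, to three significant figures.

Vertically the bob has no acceleration, so T cosθ = mg.
T = mg/cosθ = 1.82 × 9.8 / cos 42.0° = 17.84/0.7431 = 24.00 N.

24.0 N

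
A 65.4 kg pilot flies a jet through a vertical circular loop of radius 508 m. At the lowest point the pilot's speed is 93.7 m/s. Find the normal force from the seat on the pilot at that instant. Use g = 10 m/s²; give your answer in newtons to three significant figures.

1780 N

At the lowest point, N points up (toward the centre) and the weight mg points down (away from the centre), so the net inward force is N − mg = mv²/r.
N = m(v²/r + g) = 65.4 × ((93.7)²/508 + 10.0) = 65.4 × (17.28 + 10.0) = 65.4 × 27.28 = 1784 N.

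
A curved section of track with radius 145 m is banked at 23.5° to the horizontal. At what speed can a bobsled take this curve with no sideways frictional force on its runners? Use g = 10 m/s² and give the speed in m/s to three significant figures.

On a frictionless banked curve, N sinθ = mv²/r and N cosθ = mg, so tanθ = v²/(rg).
v = √(r g tanθ) = √(145 × 10.0 × tan 23.5°) = √(145 × 10.0 × 0.4348) = √630.5 = 25.11 m/s.

25.1 m/s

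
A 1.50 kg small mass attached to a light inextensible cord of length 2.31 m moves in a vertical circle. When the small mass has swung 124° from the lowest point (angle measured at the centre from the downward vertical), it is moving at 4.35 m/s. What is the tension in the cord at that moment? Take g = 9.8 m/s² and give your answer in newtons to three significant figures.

4.07 N

Take the radial direction toward the centre of the circle as positive. The component of the weight along the string toward the centre is −mg cos φ (φ measured from the bottom), so Newton's second law along the string gives T − mg cos φ = m v²/r.
cos 124° = -0.5592, so T = m(v²/r + g cos φ) = 1.50 × ((4.35)²/2.31 + 9.8 × -0.5592) = 1.50 × (8.192 + (-5.480)) = 1.50 × 2.711 = 4.067 N.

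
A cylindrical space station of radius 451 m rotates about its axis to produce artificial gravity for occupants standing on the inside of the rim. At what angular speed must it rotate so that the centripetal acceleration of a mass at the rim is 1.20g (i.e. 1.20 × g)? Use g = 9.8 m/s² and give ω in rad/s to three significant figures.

0.161 rad/s

Centripetal acceleration a_c = ω²r. Setting ω²r = 1.20g:
ω = √(1.20g / r) = √(1.20 × 9.8 / 451) = √0.02608 = 0.1615 rad/s.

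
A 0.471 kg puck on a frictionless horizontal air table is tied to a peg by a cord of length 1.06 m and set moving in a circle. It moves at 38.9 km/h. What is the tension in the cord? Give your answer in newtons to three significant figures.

51.9 N

v = 38.9 km/h = 38.9/3.6 = 10.81 m/s.
The tension is the only horizontal force, so it supplies the full centripetal force: T = m v²/r = 0.471 × (10.81)²/1.06 = 0.471 × 116.8/1.06 = 51.88 N.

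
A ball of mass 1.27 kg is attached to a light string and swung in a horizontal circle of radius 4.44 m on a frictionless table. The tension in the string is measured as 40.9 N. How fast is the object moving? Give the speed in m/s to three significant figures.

12.0 m/s

T = m v²/r ⇒ v = √(T r / m) = √(40.9 × 4.44 / 1.27) = √143.0 = 11.96 m/s.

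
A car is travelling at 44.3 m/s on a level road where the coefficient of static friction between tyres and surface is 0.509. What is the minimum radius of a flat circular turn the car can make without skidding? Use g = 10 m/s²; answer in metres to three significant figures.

386 m

At the limit, μ_s m g = m v²/r, so r_min = v²/(μ_s g) = (44.3)²/(0.509 × 10.0) = 1962/5.090 = 385.6 m.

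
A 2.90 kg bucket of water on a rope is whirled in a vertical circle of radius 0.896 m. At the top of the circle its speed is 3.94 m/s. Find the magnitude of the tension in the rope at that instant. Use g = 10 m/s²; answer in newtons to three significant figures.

21.2 N

At the top, both T and the weight mg point inward (toward the centre), so T + mg = mv²/r.
T = m(v²/r − g) = 2.90 × ((3.94)²/0.896 − 10.0) = 2.90 × (17.33 − 10.0) = 2.90 × 7.325 = 21.24 N.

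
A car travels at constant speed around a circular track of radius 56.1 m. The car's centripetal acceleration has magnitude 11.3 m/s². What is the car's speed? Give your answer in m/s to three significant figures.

a_c = v²/r ⇒ v = √(a_c · r) = √(11.3 × 56.1) = √633.9 = 25.18 m/s.

25.2 m/s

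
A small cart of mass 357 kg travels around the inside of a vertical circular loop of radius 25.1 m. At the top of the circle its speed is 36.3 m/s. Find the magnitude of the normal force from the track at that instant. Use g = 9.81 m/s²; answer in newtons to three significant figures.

At the top, both N and the weight mg point inward (toward the centre), so N + mg = mv²/r.
N = m(v²/r − g) = 357 × ((36.3)²/25.1 − 9.81) = 357 × (52.50 − 9.81) = 357 × 42.69 = 15240 N.

15200 N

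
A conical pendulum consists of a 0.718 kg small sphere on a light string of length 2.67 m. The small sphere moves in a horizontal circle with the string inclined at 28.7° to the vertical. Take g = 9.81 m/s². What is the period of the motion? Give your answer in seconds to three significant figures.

3.07 s

r = L sinθ = 1.282 m. From T sinθ = mω²r and T cosθ = mg: tanθ = ω²r/g, so ω² = g tanθ / r = g/(L cosθ).
ω = √(g/(L cosθ)) = √(9.81/(2.67 × 0.8771)) = √4.189 = 2.047 rad/s.
Period = 2π/ω = 3.070 s.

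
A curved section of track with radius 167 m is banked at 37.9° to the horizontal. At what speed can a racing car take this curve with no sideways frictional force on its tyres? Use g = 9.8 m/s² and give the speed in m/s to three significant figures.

On a frictionless banked curve, N sinθ = mv²/r and N cosθ = mg, so tanθ = v²/(rg).
v = √(r g tanθ) = √(167 × 9.8 × tan 37.9°) = √(167 × 9.8 × 0.7785) = √1274 = 35.69 m/s.

35.7 m/s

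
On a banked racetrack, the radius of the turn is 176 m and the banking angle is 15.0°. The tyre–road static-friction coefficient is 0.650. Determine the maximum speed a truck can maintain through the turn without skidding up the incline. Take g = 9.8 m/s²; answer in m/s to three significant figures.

43.8 m/s

At the maximum speed, friction acts down the slope at its limiting value f = μN. Radially (horizontal, toward centre): N sinθ + μN cosθ = mv²/r. Vertically: N cosθ − μN sinθ = mg.
Dividing: v² = r g (sinθ + μcosθ)/(cosθ − μsinθ).
sinθ + μcosθ = 0.2588 + 0.650×0.9659 = 0.8867; cosθ − μsinθ = 0.9659 − 0.650×0.2588 = 0.7977.
v² = 176 × 9.8 × 0.8867/0.7977 = 1917 m²/s², so v = 43.79 m/s.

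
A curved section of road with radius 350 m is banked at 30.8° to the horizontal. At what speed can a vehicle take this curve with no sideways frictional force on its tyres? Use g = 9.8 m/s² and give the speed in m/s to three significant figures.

45.2 m/s

On a frictionless banked curve, N sinθ = mv²/r and N cosθ = mg, so tanθ = v²/(rg).
v = √(r g tanθ) = √(350 × 9.8 × tan 30.8°) = √(350 × 9.8 × 0.5961) = √2045 = 45.22 m/s.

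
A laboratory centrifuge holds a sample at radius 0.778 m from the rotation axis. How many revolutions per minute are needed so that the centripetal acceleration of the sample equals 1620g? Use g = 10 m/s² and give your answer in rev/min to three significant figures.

Require ω²r = 1620g, so ω = √(1620 × 10.0/0.778) = 144.3 rad/s.
In rev/min: ω × 60/(2π) = 144.3 × 60/(2π) = 1378 rev/min.

1380 rev/min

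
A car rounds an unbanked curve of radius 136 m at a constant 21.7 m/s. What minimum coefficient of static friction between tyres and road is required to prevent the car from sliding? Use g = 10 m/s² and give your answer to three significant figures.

0.346

Friction provides the centripetal force: μ_s m g = m v²/r, so μ_s = v²/(g r) = (21.70)²/(10.0 × 136) = 470.9/1360 = 0.3462.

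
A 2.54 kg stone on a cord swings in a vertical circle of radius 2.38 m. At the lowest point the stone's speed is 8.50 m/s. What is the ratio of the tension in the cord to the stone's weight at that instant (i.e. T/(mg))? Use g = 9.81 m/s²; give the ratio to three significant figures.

4.09

At the bottom, T − mg = mv²/r, so T = m(v²/r + g) and T/(mg) = v²/(rg) + 1 = (8.50)²/(2.38 × 9.81) + 1 = 3.095 + 1 = 4.095.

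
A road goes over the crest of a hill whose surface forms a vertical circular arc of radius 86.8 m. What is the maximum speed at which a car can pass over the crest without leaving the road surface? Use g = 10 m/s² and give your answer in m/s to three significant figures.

At the crest the centre of the circle is below the car, so the net downward (centripetal) force is mg − N = mv²/r.
The car leaves the road when N → 0, giving v_max = √(g r) = √(10.0 × 86.8) = 29.46 m/s.

29.5 m/s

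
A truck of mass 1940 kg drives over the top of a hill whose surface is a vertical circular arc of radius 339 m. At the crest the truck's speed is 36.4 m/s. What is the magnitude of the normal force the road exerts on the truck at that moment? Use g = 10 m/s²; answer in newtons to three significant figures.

At the crest the centripetal acceleration points downward (toward the centre of the arc), so mg − N = mv²/r.
N = m(g − v²/r) = 1940 × (10.0 − (36.4)²/339) = 1940 × (10.0 − 3.908) = 1940 × 6.092 = 11820 N.

11800 N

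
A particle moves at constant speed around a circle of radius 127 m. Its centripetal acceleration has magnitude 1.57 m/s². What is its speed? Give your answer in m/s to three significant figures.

a_c = v²/r ⇒ v = √(a_c · r) = √(1.57 × 127) = √199.4 = 14.12 m/s.

14.1 m/s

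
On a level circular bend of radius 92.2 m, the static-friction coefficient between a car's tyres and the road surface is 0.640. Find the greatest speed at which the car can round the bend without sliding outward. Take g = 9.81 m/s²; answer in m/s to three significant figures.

Friction provides the centripetal force on a flat curve. At maximum speed it is at its limiting value: μ_s m g = m v²/r.
Mass cancels: v_max = √(μ_s g r) = √(0.640 × 9.81 × 92.2) = √578.9 = 24.06 m/s.

24.1 m/s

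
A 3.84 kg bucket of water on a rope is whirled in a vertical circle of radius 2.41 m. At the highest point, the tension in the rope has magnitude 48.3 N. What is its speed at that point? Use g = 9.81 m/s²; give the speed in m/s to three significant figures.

At the top, T + mg = mv²/r, so v = √(r(T/m + g)) = √(2.41 × (48.3/3.84 + 9.81)) = √(2.41 × 22.39) = √53.96 = 7.345 m/s.

7.35 m/s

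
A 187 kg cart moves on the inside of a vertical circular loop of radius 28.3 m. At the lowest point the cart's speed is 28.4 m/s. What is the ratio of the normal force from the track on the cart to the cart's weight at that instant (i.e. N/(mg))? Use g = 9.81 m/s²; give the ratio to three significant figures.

3.91

At the bottom, N − mg = mv²/r, so N = m(v²/r + g) and N/(mg) = v²/(rg) + 1 = (28.4)²/(28.3 × 9.81) + 1 = 2.905 + 1 = 3.905.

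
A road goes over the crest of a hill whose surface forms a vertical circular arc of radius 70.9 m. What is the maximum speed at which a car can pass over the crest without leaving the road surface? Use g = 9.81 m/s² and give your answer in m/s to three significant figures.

At the crest the centre of the circle is below the car, so the net downward (centripetal) force is mg − N = mv²/r.
The car leaves the road when N → 0, giving v_max = √(g r) = √(9.81 × 70.9) = 26.37 m/s.

26.4 m/s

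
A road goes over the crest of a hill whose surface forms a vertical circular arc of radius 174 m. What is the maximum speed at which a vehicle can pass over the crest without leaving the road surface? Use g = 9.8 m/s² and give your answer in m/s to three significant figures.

41.3 m/s

At the crest the centre of the circle is below the vehicle, so the net downward (centripetal) force is mg − N = mv²/r.
The vehicle leaves the road when N → 0, giving v_max = √(g r) = √(9.8 × 174) = 41.29 m/s.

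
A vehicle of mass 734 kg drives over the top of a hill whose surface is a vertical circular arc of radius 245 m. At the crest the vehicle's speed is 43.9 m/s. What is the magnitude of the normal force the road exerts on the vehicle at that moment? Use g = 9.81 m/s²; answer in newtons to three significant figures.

1430 N

At the crest the centripetal acceleration points downward (toward the centre of the arc), so mg − N = mv²/r.
N = m(g − v²/r) = 734 × (9.81 − (43.9)²/245) = 734 × (9.81 − 7.866) = 734 × 1.944 = 1427 N.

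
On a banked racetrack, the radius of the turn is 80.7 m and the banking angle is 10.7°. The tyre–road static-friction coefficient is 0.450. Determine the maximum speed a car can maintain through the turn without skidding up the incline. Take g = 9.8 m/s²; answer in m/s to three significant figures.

At the maximum speed, friction acts down the slope at its limiting value f = μN. Radially (horizontal, toward centre): N sinθ + μN cosθ = mv²/r. Vertically: N cosθ − μN sinθ = mg.
Dividing: v² = r g (sinθ + μcosθ)/(cosθ − μsinθ).
sinθ + μcosθ = 0.1857 + 0.450×0.9826 = 0.6278; cosθ − μsinθ = 0.9826 − 0.450×0.1857 = 0.8991.
v² = 80.7 × 9.8 × 0.6278/0.8991 = 552.3 m²/s², so v = 23.50 m/s.

23.5 m/s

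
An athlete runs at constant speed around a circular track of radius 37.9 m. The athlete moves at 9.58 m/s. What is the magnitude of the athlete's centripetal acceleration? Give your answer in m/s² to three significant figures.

2.42 m/s²

a_c = v²/r = (9.580)²/37.9 = 91.78/37.9 = 2.422 m/s².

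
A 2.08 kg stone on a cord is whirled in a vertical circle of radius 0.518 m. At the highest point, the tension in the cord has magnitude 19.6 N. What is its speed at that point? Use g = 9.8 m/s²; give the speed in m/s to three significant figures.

3.16 m/s

At the top, T + mg = mv²/r, so v = √(r(T/m + g)) = √(0.518 × (19.6/2.08 + 9.8)) = √(0.518 × 19.22) = √9.958 = 3.156 m/s.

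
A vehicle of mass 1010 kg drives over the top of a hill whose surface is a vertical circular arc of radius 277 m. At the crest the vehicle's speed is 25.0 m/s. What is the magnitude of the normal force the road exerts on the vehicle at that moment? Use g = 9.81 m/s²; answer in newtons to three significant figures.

At the crest the centripetal acceleration points downward (toward the centre of the arc), so mg − N = mv²/r.
N = m(g − v²/r) = 1010 × (9.81 − (25.0)²/277) = 1010 × (9.81 − 2.256) = 1010 × 7.554 = 7629 N.

7630 N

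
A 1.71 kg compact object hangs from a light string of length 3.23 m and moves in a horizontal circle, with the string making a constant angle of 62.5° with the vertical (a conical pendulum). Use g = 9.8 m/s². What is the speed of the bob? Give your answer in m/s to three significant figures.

7.34 m/s

The radius of the circle is r = L sinθ = 3.23 × sin 62.5° = 2.865 m.
Horizontally T sinθ = mv²/r and vertically T cosθ = mg, so tanθ = v²/(rg).
v = √(r g tanθ) = √(2.865 × 9.8 × 1.921) = √53.94 = 7.344 m/s.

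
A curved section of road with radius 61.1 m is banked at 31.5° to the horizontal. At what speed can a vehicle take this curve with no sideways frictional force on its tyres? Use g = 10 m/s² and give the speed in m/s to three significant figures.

19.3 m/s

On a frictionless banked curve, N sinθ = mv²/r and N cosθ = mg, so tanθ = v²/(rg).
v = √(r g tanθ) = √(61.1 × 10.0 × tan 31.5°) = √(61.1 × 10.0 × 0.6128) = √374.4 = 19.35 m/s.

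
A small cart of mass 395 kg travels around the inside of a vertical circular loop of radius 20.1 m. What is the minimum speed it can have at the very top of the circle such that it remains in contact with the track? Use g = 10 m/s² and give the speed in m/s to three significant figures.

At the highest point the centre is directly below, so both the weight and N act inward: N + mg = mv²/r.
At minimum speed N → 0, so mg = mv_min²/r ⇒ v_min = √(g r) = √(10.0 × 20.1) = 14.18 m/s.

14.2 m/s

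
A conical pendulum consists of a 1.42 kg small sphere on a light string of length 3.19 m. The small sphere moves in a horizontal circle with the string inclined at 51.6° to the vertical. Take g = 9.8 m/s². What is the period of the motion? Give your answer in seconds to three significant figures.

2.83 s

r = L sinθ = 2.500 m. From T sinθ = mω²r and T cosθ = mg: tanθ = ω²r/g, so ω² = g tanθ / r = g/(L cosθ).
ω = √(g/(L cosθ)) = √(9.8/(3.19 × 0.6211)) = √4.946 = 2.224 rad/s.
Period = 2π/ω = 2.825 s.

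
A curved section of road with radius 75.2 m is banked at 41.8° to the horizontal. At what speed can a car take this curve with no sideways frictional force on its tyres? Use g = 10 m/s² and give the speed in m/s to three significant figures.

25.9 m/s

On a frictionless banked curve, N sinθ = mv²/r and N cosθ = mg, so tanθ = v²/(rg).
v = √(r g tanθ) = √(75.2 × 10.0 × tan 41.8°) = √(75.2 × 10.0 × 0.8941) = √672.4 = 25.93 m/s.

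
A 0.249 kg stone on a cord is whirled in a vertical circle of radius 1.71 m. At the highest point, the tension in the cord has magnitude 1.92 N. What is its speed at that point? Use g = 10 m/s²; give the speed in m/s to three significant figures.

At the top, T + mg = mv²/r, so v = √(r(T/m + g)) = √(1.71 × (1.92/0.249 + 10.0)) = √(1.71 × 17.71) = √30.29 = 5.503 m/s.

5.50 m/s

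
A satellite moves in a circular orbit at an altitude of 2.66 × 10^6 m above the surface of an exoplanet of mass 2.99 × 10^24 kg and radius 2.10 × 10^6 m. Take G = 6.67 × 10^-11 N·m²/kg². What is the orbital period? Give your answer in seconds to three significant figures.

4620 s

r = R + h = 2.10 × 10^6 + 2.66 × 10^6 = 4.760 × 10^6 m. Gravity provides the centripetal force: G M m / r² = m v² / r ⇒ v = √(GM/r) = 6473 m/s.
T = 2πr/v = 2π × 4.760 × 10^6 / 6473 = 4621 s.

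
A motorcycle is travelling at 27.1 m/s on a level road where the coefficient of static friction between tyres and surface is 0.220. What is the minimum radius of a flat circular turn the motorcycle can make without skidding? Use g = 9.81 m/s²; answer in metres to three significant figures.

At the limit, μ_s m g = m v²/r, so r_min = v²/(μ_s g) = (27.1)²/(0.220 × 9.81) = 734.4/2.158 = 340.3 m.

340 m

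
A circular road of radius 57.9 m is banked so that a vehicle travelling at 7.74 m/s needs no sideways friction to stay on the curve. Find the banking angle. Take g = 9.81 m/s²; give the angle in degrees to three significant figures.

6.02°

For a frictionless banked turn: horizontally N sinθ = mv²/r and vertically N cosθ = mg.
Dividing: tanθ = v²/(r g) = (7.74)²/(57.9 × 9.81) = 59.91/568.0 = 0.1055.
θ = arctan(0.1055) = 6.021°.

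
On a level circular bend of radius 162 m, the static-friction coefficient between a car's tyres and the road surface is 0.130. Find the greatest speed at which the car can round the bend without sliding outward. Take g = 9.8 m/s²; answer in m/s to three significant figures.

14.4 m/s

Friction provides the centripetal force on a flat curve. At maximum speed it is at its limiting value: μ_s m g = m v²/r.
Mass cancels: v_max = √(μ_s g r) = √(0.130 × 9.8 × 162) = √206.4 = 14.37 m/s.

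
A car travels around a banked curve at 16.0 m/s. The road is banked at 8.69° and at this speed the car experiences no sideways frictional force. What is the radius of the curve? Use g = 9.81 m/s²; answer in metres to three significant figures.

171 m

Frictionless banking: tanθ = v²/(rg), so r = v²/(g tanθ).
r = (16.0)²/(9.81 × tan 8.69°) = 256.0/(9.81 × 0.1528) = 256.0/1.499 = 170.7 m.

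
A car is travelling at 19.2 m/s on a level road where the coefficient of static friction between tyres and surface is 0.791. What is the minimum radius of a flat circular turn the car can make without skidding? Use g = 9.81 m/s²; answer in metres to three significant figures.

47.5 m

At the limit, μ_s m g = m v²/r, so r_min = v²/(μ_s g) = (19.2)²/(0.791 × 9.81) = 368.6/7.760 = 47.51 m.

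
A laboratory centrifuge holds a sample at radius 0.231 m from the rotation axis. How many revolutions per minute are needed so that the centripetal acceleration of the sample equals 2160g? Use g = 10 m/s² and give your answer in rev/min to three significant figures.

2920 rev/min

Require ω²r = 2160g, so ω = √(2160 × 10.0/0.231) = 305.8 rad/s.
In rev/min: ω × 60/(2π) = 305.8 × 60/(2π) = 2920 rev/min.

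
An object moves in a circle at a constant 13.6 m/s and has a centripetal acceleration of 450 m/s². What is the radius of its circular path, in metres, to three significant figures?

a_c = v²/r ⇒ r = v²/a_c = (13.6)²/450 = 185.0/450 = 0.4110 m.

0.411 m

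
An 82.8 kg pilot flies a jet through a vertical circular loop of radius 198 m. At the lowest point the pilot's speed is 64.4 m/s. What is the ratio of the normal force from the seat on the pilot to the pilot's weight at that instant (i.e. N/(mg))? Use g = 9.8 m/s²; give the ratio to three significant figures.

At the bottom, N − mg = mv²/r, so N = m(v²/r + g) and N/(mg) = v²/(rg) + 1 = (64.4)²/(198 × 9.8) + 1 = 2.137 + 1 = 3.137.

3.14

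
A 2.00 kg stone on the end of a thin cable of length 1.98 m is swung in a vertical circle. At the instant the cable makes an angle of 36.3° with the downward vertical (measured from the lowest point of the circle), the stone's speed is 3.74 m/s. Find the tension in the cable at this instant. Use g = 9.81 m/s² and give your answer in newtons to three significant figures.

Take the radial direction toward the centre of the circle as positive. The component of the weight along the string toward the centre is −mg cos φ (φ measured from the bottom), so Newton's second law along the string gives T − mg cos φ = m v²/r.
cos 36.3° = 0.8059, so T = m(v²/r + g cos φ) = 2.00 × ((3.74)²/1.98 + 9.81 × 0.8059) = 2.00 × (7.064 + (7.906)) = 2.00 × 14.97 = 29.94 N.

29.9 N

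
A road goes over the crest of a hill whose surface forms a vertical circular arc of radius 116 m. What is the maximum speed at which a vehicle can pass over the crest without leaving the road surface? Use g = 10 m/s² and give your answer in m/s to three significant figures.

34.1 m/s

At the crest the centre of the circle is below the vehicle, so the net downward (centripetal) force is mg − N = mv²/r.
The vehicle leaves the road when N → 0, giving v_max = √(g r) = √(10.0 × 116) = 34.06 m/s.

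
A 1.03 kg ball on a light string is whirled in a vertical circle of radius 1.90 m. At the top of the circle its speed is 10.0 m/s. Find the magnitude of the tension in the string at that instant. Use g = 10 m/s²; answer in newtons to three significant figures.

At the top, both T and the weight mg point inward (toward the centre), so T + mg = mv²/r.
T = m(v²/r − g) = 1.03 × ((10.0)²/1.90 − 10.0) = 1.03 × (52.63 − 10.0) = 1.03 × 42.63 = 43.91 N.

43.9 N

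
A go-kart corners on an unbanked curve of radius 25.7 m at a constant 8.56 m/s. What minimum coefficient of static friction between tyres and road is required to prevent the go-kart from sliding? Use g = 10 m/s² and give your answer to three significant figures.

0.285

Friction provides the centripetal force: μ_s m g = m v²/r, so μ_s = v²/(g r) = (8.560)²/(10.0 × 25.7) = 73.27/257.0 = 0.2851.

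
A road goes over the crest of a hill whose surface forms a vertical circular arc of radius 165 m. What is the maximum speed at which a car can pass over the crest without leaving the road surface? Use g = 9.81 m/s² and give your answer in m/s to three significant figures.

40.2 m/s

At the crest the centre of the circle is below the car, so the net downward (centripetal) force is mg − N = mv²/r.
The car leaves the road when N → 0, giving v_max = √(g r) = √(9.81 × 165) = 40.23 m/s.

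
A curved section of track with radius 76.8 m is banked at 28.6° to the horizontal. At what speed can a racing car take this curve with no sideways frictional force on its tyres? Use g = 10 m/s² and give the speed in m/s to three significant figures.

20.5 m/s

On a frictionless banked curve, N sinθ = mv²/r and N cosθ = mg, so tanθ = v²/(rg).
v = √(r g tanθ) = √(76.8 × 10.0 × tan 28.6°) = √(76.8 × 10.0 × 0.5452) = √418.7 = 20.46 m/s.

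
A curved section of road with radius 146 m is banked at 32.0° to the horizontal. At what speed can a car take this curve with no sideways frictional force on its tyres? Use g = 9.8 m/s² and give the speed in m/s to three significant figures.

29.9 m/s

On a frictionless banked curve, N sinθ = mv²/r and N cosθ = mg, so tanθ = v²/(rg).
v = √(r g tanθ) = √(146 × 9.8 × tan 32.0°) = √(146 × 9.8 × 0.6249) = √894.1 = 29.90 m/s.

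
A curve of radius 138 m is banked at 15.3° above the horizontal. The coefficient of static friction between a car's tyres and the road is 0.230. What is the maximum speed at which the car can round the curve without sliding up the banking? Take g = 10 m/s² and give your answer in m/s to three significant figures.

27.2 m/s

At the maximum speed, friction acts down the slope at its limiting value f = μN. Radially (horizontal, toward centre): N sinθ + μN cosθ = mv²/r. Vertically: N cosθ − μN sinθ = mg.
Dividing: v² = r g (sinθ + μcosθ)/(cosθ − μsinθ).
sinθ + μcosθ = 0.2639 + 0.230×0.9646 = 0.4857; cosθ − μsinθ = 0.9646 − 0.230×0.2639 = 0.9039.
v² = 138 × 10.0 × 0.4857/0.9039 = 741.6 m²/s², so v = 27.23 m/s.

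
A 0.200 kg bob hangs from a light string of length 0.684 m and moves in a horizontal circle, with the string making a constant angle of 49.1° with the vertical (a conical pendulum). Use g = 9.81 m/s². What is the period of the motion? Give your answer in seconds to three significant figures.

r = L sinθ = 0.5170 m. From T sinθ = mω²r and T cosθ = mg: tanθ = ω²r/g, so ω² = g tanθ / r = g/(L cosθ).
ω = √(g/(L cosθ)) = √(9.81/(0.684 × 0.6547)) = √21.91 = 4.680 rad/s.
Period = 2π/ω = 1.342 s.

1.34 s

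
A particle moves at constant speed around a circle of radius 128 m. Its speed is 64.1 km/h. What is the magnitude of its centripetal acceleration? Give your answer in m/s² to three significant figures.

2.48 m/s²

v = 64.1 km/h = 64.1/3.6 = 17.81 m/s.
a_c = v²/r = (17.81)²/128 = 317.0/128 = 2.477 m/s².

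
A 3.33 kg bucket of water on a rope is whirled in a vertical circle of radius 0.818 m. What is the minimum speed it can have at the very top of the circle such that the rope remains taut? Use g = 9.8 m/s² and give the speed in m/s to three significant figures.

2.83 m/s

At the top, both weight mg and T point toward the centre: T + mg = mv²/r.
At minimum speed T → 0, so mg = mv_min²/r ⇒ v_min = √(g r) = √(9.8 × 0.818) = 2.831 m/s.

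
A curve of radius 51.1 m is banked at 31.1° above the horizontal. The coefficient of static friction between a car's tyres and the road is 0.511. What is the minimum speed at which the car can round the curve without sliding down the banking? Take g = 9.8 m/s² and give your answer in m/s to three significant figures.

5.94 m/s

At the minimum speed, friction acts up the slope at its limiting value f = μN. Radially (horizontal, toward centre): N sinθ − μN cosθ = mv²/r. Vertically: N cosθ + μN sinθ = mg.
Dividing: v² = r g (sinθ − μcosθ)/(cosθ + μsinθ).
sinθ − μcosθ = 0.5165 − 0.511×0.8563 = 0.07898; cosθ + μsinθ = 0.8563 + 0.511×0.5165 = 1.120.
v² = 51.1 × 9.8 × 0.07898/1.120 = 35.31 m²/s², so v = 5.942 m/s.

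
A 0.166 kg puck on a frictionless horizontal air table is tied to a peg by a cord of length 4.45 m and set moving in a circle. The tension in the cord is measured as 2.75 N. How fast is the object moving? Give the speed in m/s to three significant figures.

T = m v²/r ⇒ v = √(T r / m) = √(2.75 × 4.45 / 0.166) = √73.72 = 8.586 m/s.

8.59 m/s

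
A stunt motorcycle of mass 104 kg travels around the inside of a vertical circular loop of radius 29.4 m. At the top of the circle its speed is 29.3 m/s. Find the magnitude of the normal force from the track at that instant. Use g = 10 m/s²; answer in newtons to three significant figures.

At the top, both N and the weight mg point inward (toward the centre), so N + mg = mv²/r.
N = m(v²/r − g) = 104 × ((29.3)²/29.4 − 10.0) = 104 × (29.20 − 10.0) = 104 × 19.20 = 1997 N.

2000 N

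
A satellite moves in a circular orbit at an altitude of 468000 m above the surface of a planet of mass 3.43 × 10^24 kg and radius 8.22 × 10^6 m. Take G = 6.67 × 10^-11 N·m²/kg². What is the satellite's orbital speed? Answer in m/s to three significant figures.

5130 m/s

Orbital radius r = R + h = 8.22 × 10^6 + 468000 = 8.688 × 10^6 m.
Gravity supplies the centripetal force: G M m / r² = m v² / r, so v = √(GM/r).
v = √(6.67 × 10^-11 × 3.43 × 10^24 / 8.688 × 10^6) = √(2.633 × 10^7) = 5132 m/s.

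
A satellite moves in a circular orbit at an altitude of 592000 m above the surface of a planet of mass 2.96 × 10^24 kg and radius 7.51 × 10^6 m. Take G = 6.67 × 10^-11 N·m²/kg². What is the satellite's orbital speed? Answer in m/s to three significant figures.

Orbital radius r = R + h = 7.51 × 10^6 + 592000 = 8.102 × 10^6 m.
Gravity supplies the centripetal force: G M m / r² = m v² / r, so v = √(GM/r).
v = √(6.67 × 10^-11 × 2.96 × 10^24 / 8.102 × 10^6) = √(2.437 × 10^7) = 4936 m/s.

4940 m/s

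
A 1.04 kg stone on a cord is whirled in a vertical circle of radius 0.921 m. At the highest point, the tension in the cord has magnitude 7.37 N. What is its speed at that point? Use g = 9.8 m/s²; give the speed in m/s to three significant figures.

At the top, T + mg = mv²/r, so v = √(r(T/m + g)) = √(0.921 × (7.37/1.04 + 9.8)) = √(0.921 × 16.89) = √15.55 = 3.944 m/s.

3.94 m/s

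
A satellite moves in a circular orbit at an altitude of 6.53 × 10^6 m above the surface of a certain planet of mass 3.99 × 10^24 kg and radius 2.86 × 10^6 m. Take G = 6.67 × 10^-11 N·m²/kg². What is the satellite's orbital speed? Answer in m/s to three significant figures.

5320 m/s

Orbital radius r = R + h = 2.86 × 10^6 + 6.53 × 10^6 = 9.390 × 10^6 m.
Gravity supplies the centripetal force: G M m / r² = m v² / r, so v = √(GM/r).
v = √(6.67 × 10^-11 × 3.99 × 10^24 / 9.390 × 10^6) = √(2.834 × 10^7) = 5324 m/s.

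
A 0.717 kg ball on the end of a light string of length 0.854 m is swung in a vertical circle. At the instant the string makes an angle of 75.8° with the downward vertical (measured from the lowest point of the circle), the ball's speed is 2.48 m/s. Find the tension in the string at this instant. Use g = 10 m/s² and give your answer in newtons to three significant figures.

Take the radial direction toward the centre of the circle as positive. The component of the weight along the string toward the centre is −mg cos φ (φ measured from the bottom), so Newton's second law along the string gives T − mg cos φ = m v²/r.
cos 75.8° = 0.2453, so T = m(v²/r + g cos φ) = 0.717 × ((2.48)²/0.854 + 10.0 × 0.2453) = 0.717 × (7.202 + (2.453)) = 0.717 × 9.655 = 6.923 N.

6.92 N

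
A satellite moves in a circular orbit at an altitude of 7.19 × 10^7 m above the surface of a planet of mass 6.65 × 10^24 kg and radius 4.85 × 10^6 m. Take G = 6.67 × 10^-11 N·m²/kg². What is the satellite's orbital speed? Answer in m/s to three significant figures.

Orbital radius r = R + h = 4.85 × 10^6 + 7.19 × 10^7 = 7.675 × 10^7 m.
Gravity supplies the centripetal force: G M m / r² = m v² / r, so v = √(GM/r).
v = √(6.67 × 10^-11 × 6.65 × 10^24 / 7.675 × 10^7) = √(5.779 × 10^6) = 2404 m/s.

2400 m/s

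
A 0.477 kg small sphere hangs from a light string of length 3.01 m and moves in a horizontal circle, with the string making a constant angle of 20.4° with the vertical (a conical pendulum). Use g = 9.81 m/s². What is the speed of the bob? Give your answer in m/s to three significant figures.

1.96 m/s

The radius of the circle is r = L sinθ = 3.01 × sin 20.4° = 1.049 m.
Horizontally T sinθ = mv²/r and vertically T cosθ = mg, so tanθ = v²/(rg).
v = √(r g tanθ) = √(1.049 × 9.81 × 0.3719) = √3.828 = 1.956 m/s.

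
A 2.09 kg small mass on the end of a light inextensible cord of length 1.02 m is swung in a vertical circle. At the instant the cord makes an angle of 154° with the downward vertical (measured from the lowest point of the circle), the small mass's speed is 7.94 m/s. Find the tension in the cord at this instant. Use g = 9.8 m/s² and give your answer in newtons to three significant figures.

111 N

Take the radial direction toward the centre of the circle as positive. The component of the weight along the string toward the centre is −mg cos φ (φ measured from the bottom), so Newton's second law along the string gives T − mg cos φ = m v²/r.
cos 154° = -0.8988, so T = m(v²/r + g cos φ) = 2.09 × ((7.94)²/1.02 + 9.8 × -0.8988) = 2.09 × (61.81 + (-8.808)) = 2.09 × 53.00 = 110.8 N.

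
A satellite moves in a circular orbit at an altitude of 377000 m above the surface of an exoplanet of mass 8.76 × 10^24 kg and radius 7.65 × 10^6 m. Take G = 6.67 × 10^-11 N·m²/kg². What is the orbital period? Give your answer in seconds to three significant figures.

r = R + h = 7.65 × 10^6 + 377000 = 8.027 × 10^6 m. Gravity provides the centripetal force: G M m / r² = m v² / r ⇒ v = √(GM/r) = 8532 m/s.
T = 2πr/v = 2π × 8.027 × 10^6 / 8532 = 5911 s.

5910 s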